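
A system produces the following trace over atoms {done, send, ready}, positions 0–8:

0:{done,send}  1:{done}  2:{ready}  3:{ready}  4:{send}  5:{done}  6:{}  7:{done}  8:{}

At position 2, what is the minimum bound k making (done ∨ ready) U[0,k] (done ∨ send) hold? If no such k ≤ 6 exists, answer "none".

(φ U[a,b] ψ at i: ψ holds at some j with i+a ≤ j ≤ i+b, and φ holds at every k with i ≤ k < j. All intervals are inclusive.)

Need earliest j ≥ 2 with (done ∨ send), and (done ∨ ready) at every k in [2,j-1].
  j=2: rhs fails.
  j=3: rhs fails.
  j=4: rhs holds; lhs holds on [2,3]. k = 2.

2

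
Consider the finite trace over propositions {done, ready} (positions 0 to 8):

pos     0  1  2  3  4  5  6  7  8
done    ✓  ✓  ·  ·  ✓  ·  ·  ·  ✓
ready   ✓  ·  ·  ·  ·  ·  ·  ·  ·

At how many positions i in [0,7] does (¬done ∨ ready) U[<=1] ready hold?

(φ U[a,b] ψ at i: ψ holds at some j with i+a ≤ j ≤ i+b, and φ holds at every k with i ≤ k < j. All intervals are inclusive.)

1

Evaluate at each i in [0,7]:
  i=0: ✓ (rhs at j=0)
  i=1: ✗ (no rhs in [1,2])
  i=2: ✗ (no rhs in [2,3])
  i=3: ✗ (no rhs in [3,4])
  i=4: ✗ (no rhs in [4,5])
  i=5: ✗ (no rhs in [5,6])
  i=6: ✗ (no rhs in [6,7])
  i=7: ✗ (no rhs in [7,8])
Positions where it holds: {0} → 1.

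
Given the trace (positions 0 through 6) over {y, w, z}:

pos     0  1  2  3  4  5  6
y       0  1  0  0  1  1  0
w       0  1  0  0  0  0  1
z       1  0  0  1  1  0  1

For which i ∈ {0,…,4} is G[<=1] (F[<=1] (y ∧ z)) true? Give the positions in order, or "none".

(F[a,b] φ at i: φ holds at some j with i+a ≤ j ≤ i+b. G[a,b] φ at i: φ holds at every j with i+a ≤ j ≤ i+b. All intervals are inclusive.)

3

Evaluate at each i in [0,4]:
  i=0: ✗ (fails at j=0)
  i=1: ✗ (fails at j=1)
  i=2: ✗ (fails at j=2)
  i=3: ✓ (all of [3,4])
  i=4: ✗ (fails at j=5)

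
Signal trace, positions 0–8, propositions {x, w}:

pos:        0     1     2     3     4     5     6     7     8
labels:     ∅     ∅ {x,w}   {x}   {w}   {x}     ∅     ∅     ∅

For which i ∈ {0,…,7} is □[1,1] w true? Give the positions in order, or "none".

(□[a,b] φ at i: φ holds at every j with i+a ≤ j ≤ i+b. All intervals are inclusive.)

1, 3

Evaluate at each i in [0,7]:
  i=0: ✗ (fails at j=1)
  i=1: ✓ (all of [2,2])
  i=2: ✗ (fails at j=3)
  i=3: ✓ (all of [4,4])
  i=4: ✗ (fails at j=5)
  i=5: ✗ (fails at j=6)
  i=6: ✗ (fails at j=7)
  i=7: ✗ (fails at j=8)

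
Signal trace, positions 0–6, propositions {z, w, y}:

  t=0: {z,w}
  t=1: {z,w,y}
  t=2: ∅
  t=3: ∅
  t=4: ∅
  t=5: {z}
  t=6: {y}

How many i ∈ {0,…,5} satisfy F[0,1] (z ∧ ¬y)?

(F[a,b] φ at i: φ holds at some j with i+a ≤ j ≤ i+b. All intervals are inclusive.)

Evaluate at each i in [0,5]:
  i=0: ✓ (witness j=0)
  i=1: ✗ (none in [1,2])
  i=2: ✗ (none in [2,3])
  i=3: ✗ (none in [3,4])
  i=4: ✓ (witness j=5)
  i=5: ✓ (witness j=5)
Positions where it holds: {0, 4, 5} → 3.

3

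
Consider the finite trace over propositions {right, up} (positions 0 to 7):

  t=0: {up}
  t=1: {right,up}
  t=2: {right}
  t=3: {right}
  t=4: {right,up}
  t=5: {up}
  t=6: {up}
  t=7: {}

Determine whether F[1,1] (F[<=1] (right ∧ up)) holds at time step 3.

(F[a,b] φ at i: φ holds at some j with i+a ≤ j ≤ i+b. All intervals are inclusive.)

Check F[<=1] (right ∧ up) at each j in [4,4]:
  j=4: holds (witness at 4)
Found at j=4 → formula holds.

Yes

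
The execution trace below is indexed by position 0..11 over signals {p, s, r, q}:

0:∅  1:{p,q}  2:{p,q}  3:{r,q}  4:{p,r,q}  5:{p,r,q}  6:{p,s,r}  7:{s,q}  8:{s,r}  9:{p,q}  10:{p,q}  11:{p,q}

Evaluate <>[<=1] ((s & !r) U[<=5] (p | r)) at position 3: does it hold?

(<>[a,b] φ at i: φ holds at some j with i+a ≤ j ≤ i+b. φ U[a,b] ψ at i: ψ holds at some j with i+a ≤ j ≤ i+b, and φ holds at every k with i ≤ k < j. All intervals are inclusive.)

Yes

Check ((s & !r) U[<=5] (p | r)) at each j in [3,4]:
  j=3: holds
  j=4: holds
Found at j=3 → formula holds.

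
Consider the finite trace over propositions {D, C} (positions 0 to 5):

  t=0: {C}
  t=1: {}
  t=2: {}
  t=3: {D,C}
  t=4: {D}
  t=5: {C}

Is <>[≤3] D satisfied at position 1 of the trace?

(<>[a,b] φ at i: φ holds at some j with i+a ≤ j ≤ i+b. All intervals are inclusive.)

Holds

Check D at each j in [1,4]:
  j=1: false
  j=2: false
  j=3: true
  j=4: true
Found at j=3 → formula holds.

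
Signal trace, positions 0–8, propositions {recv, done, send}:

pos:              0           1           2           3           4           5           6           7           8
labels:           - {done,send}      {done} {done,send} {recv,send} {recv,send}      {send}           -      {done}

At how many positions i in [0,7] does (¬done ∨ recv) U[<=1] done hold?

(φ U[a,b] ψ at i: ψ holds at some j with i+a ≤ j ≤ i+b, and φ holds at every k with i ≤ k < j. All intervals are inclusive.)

Evaluate at each i in [0,7]:
  i=0: ✓ (rhs at j=1; lhs holds on [0,0])
  i=1: ✓ (rhs at j=1)
  i=2: ✓ (rhs at j=2)
  i=3: ✓ (rhs at j=3)
  i=4: ✗ (no rhs in [4,5])
  i=5: ✗ (no rhs in [5,6])
  i=6: ✗ (no rhs in [6,7])
  i=7: ✓ (rhs at j=8; lhs holds on [7,7])
Positions where it holds: {0, 1, 2, 3, 7} → 5.

5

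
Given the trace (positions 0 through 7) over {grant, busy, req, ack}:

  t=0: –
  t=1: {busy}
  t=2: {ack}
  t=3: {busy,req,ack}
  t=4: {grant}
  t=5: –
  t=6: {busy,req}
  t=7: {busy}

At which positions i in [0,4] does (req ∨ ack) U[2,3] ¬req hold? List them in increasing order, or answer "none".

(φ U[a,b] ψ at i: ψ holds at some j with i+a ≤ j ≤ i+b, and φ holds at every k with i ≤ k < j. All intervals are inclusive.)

2

Evaluate at each i in [0,4]:
  i=0: ✗ (lhs fails at k=0 before rhs at j=2)
  i=1: ✗ (lhs fails at k=1 before rhs at j=4)
  i=2: ✓ (rhs at j=4; lhs holds on [2,3])
  i=3: ✗ (lhs fails at k=4 before rhs at j=5)
  i=4: ✗ (lhs fails at k=4 before rhs at j=7)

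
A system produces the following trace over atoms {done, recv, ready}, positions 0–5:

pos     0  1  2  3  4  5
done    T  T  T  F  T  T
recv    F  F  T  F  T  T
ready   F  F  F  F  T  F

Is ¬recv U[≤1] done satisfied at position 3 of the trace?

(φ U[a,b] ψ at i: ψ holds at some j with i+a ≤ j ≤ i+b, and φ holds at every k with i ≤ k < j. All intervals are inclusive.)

Yes

Need some j in [3,4] with done, and ¬recv at every k in [3,j-1].
  j=3: done false.
  j=4: done holds; ¬recv holds at every k in [3,3] → satisfied.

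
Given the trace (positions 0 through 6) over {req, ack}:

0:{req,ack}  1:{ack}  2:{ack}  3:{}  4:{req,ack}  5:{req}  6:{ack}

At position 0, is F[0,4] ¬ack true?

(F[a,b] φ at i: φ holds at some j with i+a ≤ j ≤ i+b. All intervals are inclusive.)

Yes

Check ¬ack at each j in [0,4]:
  j=0: false
  j=1: false
  j=2: false
  j=3: true
  j=4: false
Found at j=3 → formula holds.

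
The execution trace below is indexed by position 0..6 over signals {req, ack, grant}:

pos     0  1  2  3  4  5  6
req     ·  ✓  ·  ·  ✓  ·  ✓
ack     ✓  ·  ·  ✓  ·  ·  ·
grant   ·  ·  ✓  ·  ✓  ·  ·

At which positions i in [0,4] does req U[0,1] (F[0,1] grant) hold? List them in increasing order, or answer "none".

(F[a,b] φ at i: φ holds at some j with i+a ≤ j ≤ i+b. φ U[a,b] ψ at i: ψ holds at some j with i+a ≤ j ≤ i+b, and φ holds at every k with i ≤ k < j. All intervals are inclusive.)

Evaluate at each i in [0,4]:
  i=0: ✗ (lhs fails at k=0 before rhs at j=1)
  i=1: ✓ (rhs at j=1)
  i=2: ✓ (rhs at j=2)
  i=3: ✓ (rhs at j=3)
  i=4: ✓ (rhs at j=4)

1, 2, 3, 4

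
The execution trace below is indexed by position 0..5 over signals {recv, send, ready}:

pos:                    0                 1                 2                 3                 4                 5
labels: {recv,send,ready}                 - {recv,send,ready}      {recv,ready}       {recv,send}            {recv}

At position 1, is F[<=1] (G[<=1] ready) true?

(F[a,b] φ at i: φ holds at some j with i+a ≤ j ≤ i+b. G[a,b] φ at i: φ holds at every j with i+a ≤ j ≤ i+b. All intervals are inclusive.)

Yes

Check G[<=1] ready at each j in [1,2]:
  j=1: fails at 1
  j=2: holds on [2,3]
Found at j=2 → formula holds.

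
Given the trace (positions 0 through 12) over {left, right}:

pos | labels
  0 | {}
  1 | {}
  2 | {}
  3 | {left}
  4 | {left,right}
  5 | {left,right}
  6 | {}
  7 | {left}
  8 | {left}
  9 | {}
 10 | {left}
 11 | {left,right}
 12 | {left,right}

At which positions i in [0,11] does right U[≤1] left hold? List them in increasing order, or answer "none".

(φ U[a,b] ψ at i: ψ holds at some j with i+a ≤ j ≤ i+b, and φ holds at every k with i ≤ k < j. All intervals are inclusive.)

Evaluate at each i in [0,11]:
  i=0: ✗ (no rhs in [0,1])
  i=1: ✗ (no rhs in [1,2])
  i=2: ✗ (lhs fails at k=2 before rhs at j=3)
  i=3: ✓ (rhs at j=3)
  i=4: ✓ (rhs at j=4)
  i=5: ✓ (rhs at j=5)
  i=6: ✗ (lhs fails at k=6 before rhs at j=7)
  i=7: ✓ (rhs at j=7)
  i=8: ✓ (rhs at j=8)
  i=9: ✗ (lhs fails at k=9 before rhs at j=10)
  i=10: ✓ (rhs at j=10)
  i=11: ✓ (rhs at j=11)

3, 4, 5, 7, 8, 10, 11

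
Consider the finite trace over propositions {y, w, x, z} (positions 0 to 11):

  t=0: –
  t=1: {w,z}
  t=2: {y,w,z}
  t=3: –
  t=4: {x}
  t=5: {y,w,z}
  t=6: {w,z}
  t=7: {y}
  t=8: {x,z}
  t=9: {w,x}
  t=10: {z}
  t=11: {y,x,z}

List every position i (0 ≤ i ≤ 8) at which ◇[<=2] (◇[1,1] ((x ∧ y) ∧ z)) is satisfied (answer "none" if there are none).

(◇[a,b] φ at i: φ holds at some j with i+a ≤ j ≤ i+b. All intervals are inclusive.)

Evaluate at each i in [0,8]:
  i=0: ✗ (none in [0,2])
  i=1: ✗ (none in [1,3])
  i=2: ✗ (none in [2,4])
  i=3: ✗ (none in [3,5])
  i=4: ✗ (none in [4,6])
  i=5: ✗ (none in [5,7])
  i=6: ✗ (none in [6,8])
  i=7: ✗ (none in [7,9])
  i=8: ✓ (witness j=10)

8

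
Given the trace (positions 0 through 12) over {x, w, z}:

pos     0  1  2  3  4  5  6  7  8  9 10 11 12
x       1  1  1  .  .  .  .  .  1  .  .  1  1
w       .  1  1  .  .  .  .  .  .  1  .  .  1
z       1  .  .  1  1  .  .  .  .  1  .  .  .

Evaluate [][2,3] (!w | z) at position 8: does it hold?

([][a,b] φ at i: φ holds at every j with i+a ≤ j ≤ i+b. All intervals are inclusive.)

Check (!w | z) at every j in [10,11]:
  j=10: true
  j=11: true
All positions satisfy it → formula holds.

True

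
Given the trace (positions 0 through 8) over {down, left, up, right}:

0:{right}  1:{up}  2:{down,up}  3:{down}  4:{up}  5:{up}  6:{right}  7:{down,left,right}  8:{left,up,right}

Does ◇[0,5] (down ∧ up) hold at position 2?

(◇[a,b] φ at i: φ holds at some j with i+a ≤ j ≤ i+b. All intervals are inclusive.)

Holds

Check (down ∧ up) at each j in [2,7]:
  j=2: true
  j=3: false
  j=4: false
  j=5: false
  j=6: false
  j=7: false
Found at j=2 → formula holds.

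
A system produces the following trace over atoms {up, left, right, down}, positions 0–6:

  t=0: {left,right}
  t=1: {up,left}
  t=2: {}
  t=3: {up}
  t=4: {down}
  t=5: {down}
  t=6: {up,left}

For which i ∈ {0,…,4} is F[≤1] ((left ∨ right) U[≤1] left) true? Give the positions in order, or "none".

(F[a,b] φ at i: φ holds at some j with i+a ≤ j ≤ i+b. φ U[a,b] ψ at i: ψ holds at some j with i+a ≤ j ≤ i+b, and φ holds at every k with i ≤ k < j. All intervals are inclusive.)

0, 1

Evaluate at each i in [0,4]:
  i=0: ✓ (witness j=0)
  i=1: ✓ (witness j=1)
  i=2: ✗ (none in [2,3])
  i=3: ✗ (none in [3,4])
  i=4: ✗ (none in [4,5])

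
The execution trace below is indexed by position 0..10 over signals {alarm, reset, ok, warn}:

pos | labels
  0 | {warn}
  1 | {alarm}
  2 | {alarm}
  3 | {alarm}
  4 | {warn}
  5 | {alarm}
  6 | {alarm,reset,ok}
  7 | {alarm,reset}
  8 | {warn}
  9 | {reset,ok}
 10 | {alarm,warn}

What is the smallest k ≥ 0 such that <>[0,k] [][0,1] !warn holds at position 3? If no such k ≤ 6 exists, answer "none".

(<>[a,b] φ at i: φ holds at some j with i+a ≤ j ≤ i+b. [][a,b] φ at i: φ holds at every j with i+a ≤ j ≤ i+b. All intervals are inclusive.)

2

Scan j = 3,4,… for [][0,1] !warn:
  j=3: fails
  j=4: fails
  j=5: holds
First hit at j=5, so smallest k = 5-3 = 2.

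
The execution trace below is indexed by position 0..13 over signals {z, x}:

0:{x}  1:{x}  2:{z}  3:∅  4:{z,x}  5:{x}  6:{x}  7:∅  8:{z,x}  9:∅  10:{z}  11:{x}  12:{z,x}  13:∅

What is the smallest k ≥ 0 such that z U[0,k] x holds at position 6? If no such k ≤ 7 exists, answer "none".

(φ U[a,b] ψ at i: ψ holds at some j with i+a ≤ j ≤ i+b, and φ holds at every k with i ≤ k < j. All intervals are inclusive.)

Need earliest j ≥ 6 with x, and z at every k in [6,j-1].
  j=6: rhs holds (empty prefix). k = 0.

0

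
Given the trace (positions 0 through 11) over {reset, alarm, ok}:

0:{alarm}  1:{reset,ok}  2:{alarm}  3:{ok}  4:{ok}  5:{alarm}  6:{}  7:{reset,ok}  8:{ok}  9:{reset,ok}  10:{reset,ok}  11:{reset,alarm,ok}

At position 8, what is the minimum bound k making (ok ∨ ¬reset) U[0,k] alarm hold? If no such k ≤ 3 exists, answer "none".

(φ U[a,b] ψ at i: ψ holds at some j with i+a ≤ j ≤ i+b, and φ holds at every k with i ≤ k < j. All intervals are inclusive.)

Need earliest j ≥ 8 with alarm, and (ok ∨ ¬reset) at every k in [8,j-1].
  j=8: rhs fails.
  j=9: rhs fails.
  j=10: rhs fails.
  j=11: rhs holds; lhs holds on [8,10]. k = 3.

3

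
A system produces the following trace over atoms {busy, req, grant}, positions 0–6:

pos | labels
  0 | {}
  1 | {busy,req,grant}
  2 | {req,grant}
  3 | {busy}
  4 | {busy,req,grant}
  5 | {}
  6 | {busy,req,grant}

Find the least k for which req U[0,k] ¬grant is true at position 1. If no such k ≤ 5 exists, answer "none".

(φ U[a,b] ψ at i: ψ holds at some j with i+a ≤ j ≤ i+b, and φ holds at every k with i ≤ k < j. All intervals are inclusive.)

Need earliest j ≥ 1 with ¬grant, and req at every k in [1,j-1].
  j=1: rhs fails.
  j=2: rhs fails.
  j=3: rhs holds; lhs holds on [1,2]. k = 2.

2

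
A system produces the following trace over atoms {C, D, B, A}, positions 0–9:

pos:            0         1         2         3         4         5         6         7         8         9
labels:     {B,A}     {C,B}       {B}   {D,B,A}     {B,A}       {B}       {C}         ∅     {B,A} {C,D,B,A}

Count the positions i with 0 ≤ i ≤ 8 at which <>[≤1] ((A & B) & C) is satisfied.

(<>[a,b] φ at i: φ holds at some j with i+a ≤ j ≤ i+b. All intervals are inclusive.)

1

Evaluate at each i in [0,8]:
  i=0: ✗ (none in [0,1])
  i=1: ✗ (none in [1,2])
  i=2: ✗ (none in [2,3])
  i=3: ✗ (none in [3,4])
  i=4: ✗ (none in [4,5])
  i=5: ✗ (none in [5,6])
  i=6: ✗ (none in [6,7])
  i=7: ✗ (none in [7,8])
  i=8: ✓ (witness j=9)
Positions where it holds: {8} → 1.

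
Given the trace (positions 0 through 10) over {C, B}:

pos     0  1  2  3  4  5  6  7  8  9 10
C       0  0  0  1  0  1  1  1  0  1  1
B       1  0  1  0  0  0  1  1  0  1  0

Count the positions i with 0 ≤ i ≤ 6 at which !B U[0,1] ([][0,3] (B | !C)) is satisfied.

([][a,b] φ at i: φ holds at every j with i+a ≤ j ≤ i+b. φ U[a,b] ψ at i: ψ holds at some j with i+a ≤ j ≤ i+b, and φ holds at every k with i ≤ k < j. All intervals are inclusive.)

Evaluate at each i in [0,6]:
  i=0: ✗ (no rhs in [0,1])
  i=1: ✗ (no rhs in [1,2])
  i=2: ✗ (no rhs in [2,3])
  i=3: ✗ (no rhs in [3,4])
  i=4: ✗ (no rhs in [4,5])
  i=5: ✓ (rhs at j=6; lhs holds on [5,5])
  i=6: ✓ (rhs at j=6)
Positions where it holds: {5, 6} → 2.

2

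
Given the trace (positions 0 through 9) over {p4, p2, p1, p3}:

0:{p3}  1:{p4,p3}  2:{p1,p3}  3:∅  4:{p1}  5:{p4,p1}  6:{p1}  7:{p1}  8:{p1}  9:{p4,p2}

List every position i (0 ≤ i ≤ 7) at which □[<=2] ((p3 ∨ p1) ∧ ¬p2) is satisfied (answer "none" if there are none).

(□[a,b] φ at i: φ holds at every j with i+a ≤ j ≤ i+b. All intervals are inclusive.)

0, 4, 5, 6

Evaluate at each i in [0,7]:
  i=0: ✓ (all of [0,2])
  i=1: ✗ (fails at j=3)
  i=2: ✗ (fails at j=3)
  i=3: ✗ (fails at j=3)
  i=4: ✓ (all of [4,6])
  i=5: ✓ (all of [5,7])
  i=6: ✓ (all of [6,8])
  i=7: ✗ (fails at j=9)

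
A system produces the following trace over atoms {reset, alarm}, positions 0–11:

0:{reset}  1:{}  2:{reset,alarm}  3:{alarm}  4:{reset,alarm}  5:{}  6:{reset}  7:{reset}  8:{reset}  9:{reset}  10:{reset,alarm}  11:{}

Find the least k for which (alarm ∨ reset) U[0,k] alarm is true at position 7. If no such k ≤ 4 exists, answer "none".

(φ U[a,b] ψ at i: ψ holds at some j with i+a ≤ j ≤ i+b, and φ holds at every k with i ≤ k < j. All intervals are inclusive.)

3

Need earliest j ≥ 7 with alarm, and (alarm ∨ reset) at every k in [7,j-1].
  j=7: rhs fails.
  j=8: rhs fails.
  j=9: rhs fails.
  j=10: rhs holds; lhs holds on [7,9]. k = 3.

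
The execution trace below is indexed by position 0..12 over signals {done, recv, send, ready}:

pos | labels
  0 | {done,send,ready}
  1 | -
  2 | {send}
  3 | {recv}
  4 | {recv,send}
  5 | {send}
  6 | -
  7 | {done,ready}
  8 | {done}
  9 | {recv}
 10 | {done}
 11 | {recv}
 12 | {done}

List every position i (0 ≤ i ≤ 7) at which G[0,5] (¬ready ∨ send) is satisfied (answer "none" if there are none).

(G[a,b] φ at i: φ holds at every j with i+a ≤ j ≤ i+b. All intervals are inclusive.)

Evaluate at each i in [0,7]:
  i=0: ✓ (all of [0,5])
  i=1: ✓ (all of [1,6])
  i=2: ✗ (fails at j=7)
  i=3: ✗ (fails at j=7)
  i=4: ✗ (fails at j=7)
  i=5: ✗ (fails at j=7)
  i=6: ✗ (fails at j=7)
  i=7: ✗ (fails at j=7)

0, 1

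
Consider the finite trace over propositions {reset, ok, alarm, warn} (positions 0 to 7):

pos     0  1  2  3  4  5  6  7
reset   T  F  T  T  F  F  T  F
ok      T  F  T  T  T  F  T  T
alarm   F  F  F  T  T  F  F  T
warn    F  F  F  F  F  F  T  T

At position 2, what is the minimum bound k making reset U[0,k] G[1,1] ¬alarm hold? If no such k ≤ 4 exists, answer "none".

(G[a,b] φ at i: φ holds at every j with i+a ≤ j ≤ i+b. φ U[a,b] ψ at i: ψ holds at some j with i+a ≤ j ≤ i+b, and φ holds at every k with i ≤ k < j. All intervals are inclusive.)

Need earliest j ≥ 2 with G[1,1] ¬alarm, and reset at every k in [2,j-1].
  j=2: rhs fails.
  j=3: rhs fails.
  j=4: rhs holds; lhs holds on [2,3]. k = 2.

2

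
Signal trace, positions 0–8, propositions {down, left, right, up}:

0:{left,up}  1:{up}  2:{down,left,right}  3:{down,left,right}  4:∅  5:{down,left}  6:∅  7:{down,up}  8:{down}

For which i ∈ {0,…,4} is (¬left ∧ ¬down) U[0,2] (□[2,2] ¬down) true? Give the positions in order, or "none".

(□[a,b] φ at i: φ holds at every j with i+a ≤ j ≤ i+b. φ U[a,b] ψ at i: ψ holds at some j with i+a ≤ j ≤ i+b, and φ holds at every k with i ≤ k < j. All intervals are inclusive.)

Evaluate at each i in [0,4]:
  i=0: ✗ (lhs fails at k=0 before rhs at j=2)
  i=1: ✓ (rhs at j=2; lhs holds on [1,1])
  i=2: ✓ (rhs at j=2)
  i=3: ✗ (lhs fails at k=3 before rhs at j=4)
  i=4: ✓ (rhs at j=4)

1, 2, 4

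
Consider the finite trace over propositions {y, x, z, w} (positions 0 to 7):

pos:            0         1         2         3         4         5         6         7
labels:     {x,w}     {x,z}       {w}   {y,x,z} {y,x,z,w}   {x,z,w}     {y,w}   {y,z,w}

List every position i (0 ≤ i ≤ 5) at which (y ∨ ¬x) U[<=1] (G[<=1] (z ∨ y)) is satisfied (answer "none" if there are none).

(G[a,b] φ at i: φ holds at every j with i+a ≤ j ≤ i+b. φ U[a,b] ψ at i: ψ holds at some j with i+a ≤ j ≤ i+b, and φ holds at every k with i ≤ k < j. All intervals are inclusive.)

2, 3, 4, 5

Evaluate at each i in [0,5]:
  i=0: ✗ (no rhs in [0,1])
  i=1: ✗ (no rhs in [1,2])
  i=2: ✓ (rhs at j=3; lhs holds on [2,2])
  i=3: ✓ (rhs at j=3)
  i=4: ✓ (rhs at j=4)
  i=5: ✓ (rhs at j=5)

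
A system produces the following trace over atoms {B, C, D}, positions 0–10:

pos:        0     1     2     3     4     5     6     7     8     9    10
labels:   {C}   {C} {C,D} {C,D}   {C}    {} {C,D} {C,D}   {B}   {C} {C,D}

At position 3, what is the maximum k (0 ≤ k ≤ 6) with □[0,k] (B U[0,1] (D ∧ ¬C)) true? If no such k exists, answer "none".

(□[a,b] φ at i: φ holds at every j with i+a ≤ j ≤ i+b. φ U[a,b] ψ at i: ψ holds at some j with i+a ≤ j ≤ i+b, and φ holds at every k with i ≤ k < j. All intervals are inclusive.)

none

(B U[0,1] (D ∧ ¬C)) must hold from j=3 onward; find where it first fails.
  j=3: fails → no k works.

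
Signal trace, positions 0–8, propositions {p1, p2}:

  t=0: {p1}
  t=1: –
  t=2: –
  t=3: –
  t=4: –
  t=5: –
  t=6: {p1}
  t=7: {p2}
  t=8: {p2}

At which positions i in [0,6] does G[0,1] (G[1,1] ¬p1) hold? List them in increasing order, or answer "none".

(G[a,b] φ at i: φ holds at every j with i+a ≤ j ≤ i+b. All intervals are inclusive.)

Evaluate at each i in [0,6]:
  i=0: ✓ (all of [0,1])
  i=1: ✓ (all of [1,2])
  i=2: ✓ (all of [2,3])
  i=3: ✓ (all of [3,4])
  i=4: ✗ (fails at j=5)
  i=5: ✗ (fails at j=5)
  i=6: ✓ (all of [6,7])

0, 1, 2, 3, 6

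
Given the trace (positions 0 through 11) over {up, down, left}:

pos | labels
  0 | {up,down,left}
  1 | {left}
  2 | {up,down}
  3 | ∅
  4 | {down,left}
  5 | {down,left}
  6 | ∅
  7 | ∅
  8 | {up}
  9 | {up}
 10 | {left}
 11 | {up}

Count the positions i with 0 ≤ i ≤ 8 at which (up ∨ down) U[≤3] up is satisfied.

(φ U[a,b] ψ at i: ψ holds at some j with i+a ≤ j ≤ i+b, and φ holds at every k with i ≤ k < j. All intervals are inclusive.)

3

Evaluate at each i in [0,8]:
  i=0: ✓ (rhs at j=0)
  i=1: ✗ (lhs fails at k=1 before rhs at j=2)
  i=2: ✓ (rhs at j=2)
  i=3: ✗ (no rhs in [3,6])
  i=4: ✗ (no rhs in [4,7])
  i=5: ✗ (lhs fails at k=6 before rhs at j=8)
  i=6: ✗ (lhs fails at k=6 before rhs at j=8)
  i=7: ✗ (lhs fails at k=7 before rhs at j=8)
  i=8: ✓ (rhs at j=8)
Positions where it holds: {0, 2, 8} → 3.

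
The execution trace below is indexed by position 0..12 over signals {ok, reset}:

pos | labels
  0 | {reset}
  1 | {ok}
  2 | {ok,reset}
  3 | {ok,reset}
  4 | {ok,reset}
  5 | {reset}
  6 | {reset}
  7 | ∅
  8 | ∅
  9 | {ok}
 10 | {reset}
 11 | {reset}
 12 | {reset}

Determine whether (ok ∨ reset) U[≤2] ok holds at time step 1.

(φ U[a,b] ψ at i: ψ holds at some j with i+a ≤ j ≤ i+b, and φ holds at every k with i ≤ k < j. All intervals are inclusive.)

Need some j in [1,3] with ok, and (ok ∨ reset) at every k in [1,j-1].
  j=1: ok holds; no prefix to check → satisfied.

True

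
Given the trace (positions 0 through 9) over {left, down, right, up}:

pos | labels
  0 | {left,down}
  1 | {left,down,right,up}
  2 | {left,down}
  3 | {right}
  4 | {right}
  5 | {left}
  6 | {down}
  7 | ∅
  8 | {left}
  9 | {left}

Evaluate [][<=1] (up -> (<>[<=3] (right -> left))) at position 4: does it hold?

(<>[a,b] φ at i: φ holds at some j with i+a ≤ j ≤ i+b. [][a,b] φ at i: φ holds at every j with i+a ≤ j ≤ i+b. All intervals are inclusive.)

Check (up -> (<>[<=3] (right -> left))) at every j in [4,5]:
  j=4: antecedent false → ✓
  j=5: antecedent false → ✓
All positions satisfy it → formula holds.

Holds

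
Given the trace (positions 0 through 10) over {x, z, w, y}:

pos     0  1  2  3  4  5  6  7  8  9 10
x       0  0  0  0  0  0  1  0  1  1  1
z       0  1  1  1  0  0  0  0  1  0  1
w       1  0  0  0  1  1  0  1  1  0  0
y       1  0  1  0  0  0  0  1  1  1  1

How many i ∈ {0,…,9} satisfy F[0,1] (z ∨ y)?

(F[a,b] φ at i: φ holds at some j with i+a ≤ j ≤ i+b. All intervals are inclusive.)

Evaluate at each i in [0,9]:
  i=0: ✓ (witness j=0)
  i=1: ✓ (witness j=1)
  i=2: ✓ (witness j=2)
  i=3: ✓ (witness j=3)
  i=4: ✗ (none in [4,5])
  i=5: ✗ (none in [5,6])
  i=6: ✓ (witness j=7)
  i=7: ✓ (witness j=7)
  i=8: ✓ (witness j=8)
  i=9: ✓ (witness j=9)
Positions where it holds: {0, 1, 2, 3, 6, 7, 8, 9} → 8.

8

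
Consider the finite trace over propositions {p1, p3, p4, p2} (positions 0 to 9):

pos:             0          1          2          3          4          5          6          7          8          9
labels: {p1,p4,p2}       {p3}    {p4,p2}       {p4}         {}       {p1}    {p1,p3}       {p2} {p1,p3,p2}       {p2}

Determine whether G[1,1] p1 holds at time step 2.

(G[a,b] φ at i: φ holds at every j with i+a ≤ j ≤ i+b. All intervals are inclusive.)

Check p1 at every j in [3,3]:
  j=3: false
Fails at j=3 → formula fails.

False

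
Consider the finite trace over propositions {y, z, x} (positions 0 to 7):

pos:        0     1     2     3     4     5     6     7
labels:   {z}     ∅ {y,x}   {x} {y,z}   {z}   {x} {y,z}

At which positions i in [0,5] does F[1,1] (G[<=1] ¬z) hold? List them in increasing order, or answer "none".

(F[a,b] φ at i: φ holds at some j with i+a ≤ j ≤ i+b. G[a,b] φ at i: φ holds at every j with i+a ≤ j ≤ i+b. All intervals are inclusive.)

Evaluate at each i in [0,5]:
  i=0: ✓ (witness j=1)
  i=1: ✓ (witness j=2)
  i=2: ✗ (none in [3,3])
  i=3: ✗ (none in [4,4])
  i=4: ✗ (none in [5,5])
  i=5: ✗ (none in [6,6])

0, 1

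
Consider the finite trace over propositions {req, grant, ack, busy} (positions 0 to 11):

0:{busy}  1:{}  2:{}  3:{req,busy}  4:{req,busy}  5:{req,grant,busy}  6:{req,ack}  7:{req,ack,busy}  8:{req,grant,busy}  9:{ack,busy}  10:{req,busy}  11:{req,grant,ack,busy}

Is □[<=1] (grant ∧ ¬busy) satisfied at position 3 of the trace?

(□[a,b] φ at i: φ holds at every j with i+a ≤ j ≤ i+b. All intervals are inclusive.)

Does not hold

Check (grant ∧ ¬busy) at every j in [3,4]:
  j=3: false
  j=4: false
Fails at j=3 → formula fails.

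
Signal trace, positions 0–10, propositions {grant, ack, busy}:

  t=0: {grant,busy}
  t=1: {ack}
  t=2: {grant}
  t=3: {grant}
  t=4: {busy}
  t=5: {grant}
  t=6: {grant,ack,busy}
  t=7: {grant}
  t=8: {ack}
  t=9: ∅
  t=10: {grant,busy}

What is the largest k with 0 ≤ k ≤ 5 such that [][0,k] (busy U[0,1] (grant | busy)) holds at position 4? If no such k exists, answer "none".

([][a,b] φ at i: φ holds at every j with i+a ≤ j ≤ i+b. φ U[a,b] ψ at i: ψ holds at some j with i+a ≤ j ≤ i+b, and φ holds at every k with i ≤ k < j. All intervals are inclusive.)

(busy U[0,1] (grant | busy)) must hold from j=4 onward; find where it first fails.
  j=4: holds
  j=5: holds
  j=6: holds
  j=7: holds
  j=8: fails
Holds on [4,7], so largest k = 3.

3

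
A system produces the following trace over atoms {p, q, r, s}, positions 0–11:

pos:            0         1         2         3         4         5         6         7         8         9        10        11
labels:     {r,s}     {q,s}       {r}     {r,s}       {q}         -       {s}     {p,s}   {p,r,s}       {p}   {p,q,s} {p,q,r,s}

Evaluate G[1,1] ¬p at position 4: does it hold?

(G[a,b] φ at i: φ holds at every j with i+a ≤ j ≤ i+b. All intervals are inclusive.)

True

Check ¬p at every j in [5,5]:
  j=5: true
All positions satisfy it → formula holds.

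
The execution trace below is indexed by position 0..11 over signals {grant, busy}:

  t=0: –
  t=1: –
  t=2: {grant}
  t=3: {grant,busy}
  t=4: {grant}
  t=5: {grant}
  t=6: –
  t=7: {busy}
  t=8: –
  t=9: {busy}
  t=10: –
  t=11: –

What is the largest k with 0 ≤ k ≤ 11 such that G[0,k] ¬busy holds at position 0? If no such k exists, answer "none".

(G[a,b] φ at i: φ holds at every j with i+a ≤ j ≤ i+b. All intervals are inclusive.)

¬busy must hold from j=0 onward; find where it first fails.
  j=0: holds
  j=1: holds
  j=2: holds
  j=3: fails
Holds on [0,2], so largest k = 2.

2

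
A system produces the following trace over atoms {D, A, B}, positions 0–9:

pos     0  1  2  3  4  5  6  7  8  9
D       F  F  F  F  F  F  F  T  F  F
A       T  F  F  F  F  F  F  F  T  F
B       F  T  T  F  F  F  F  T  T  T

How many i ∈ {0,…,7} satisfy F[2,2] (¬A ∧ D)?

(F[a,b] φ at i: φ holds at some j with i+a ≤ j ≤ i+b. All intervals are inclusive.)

Evaluate at each i in [0,7]:
  i=0: ✗ (none in [2,2])
  i=1: ✗ (none in [3,3])
  i=2: ✗ (none in [4,4])
  i=3: ✗ (none in [5,5])
  i=4: ✗ (none in [6,6])
  i=5: ✓ (witness j=7)
  i=6: ✗ (none in [8,8])
  i=7: ✗ (none in [9,9])
Positions where it holds: {5} → 1.

1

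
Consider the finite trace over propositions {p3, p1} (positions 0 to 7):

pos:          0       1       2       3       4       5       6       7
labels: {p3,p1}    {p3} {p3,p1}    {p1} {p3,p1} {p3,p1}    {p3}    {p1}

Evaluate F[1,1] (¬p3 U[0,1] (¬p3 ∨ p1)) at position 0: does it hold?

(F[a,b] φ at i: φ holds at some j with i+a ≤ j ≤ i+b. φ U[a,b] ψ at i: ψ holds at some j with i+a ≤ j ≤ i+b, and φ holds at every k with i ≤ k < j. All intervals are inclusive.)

Check (¬p3 U[0,1] (¬p3 ∨ p1)) at each j in [1,1]:
  j=1: fails
No position in the window satisfies it → formula fails.

No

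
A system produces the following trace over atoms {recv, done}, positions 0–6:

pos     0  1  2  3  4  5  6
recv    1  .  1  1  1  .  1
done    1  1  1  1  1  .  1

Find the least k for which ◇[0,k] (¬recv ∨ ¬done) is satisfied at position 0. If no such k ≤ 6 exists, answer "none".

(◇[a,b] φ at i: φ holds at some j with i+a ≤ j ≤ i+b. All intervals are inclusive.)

Scan j = 0,1,… for (¬recv ∨ ¬done):
  j=0: fails
  j=1: holds
First hit at j=1, so smallest k = 1-0 = 1.

1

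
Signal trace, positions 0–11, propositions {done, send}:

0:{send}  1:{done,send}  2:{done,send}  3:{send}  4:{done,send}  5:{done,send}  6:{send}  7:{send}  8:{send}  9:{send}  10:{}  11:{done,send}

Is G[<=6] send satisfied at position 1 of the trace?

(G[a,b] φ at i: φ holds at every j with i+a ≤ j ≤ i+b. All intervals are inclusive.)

Holds

Check send at every j in [1,7]:
  j=1: true
  j=2: true
  j=3: true
  j=4: true
  j=5: true
  j=6: true
  j=7: true
All positions satisfy it → formula holds.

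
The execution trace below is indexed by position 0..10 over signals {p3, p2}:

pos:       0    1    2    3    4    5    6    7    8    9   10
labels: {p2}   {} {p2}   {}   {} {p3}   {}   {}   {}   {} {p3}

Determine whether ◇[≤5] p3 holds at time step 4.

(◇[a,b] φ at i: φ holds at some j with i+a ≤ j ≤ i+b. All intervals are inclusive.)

Holds

Check p3 at each j in [4,9]:
  j=4: false
  j=5: true
  j=6: false
  j=7: false
  j=8: false
  j=9: false
Found at j=5 → formula holds.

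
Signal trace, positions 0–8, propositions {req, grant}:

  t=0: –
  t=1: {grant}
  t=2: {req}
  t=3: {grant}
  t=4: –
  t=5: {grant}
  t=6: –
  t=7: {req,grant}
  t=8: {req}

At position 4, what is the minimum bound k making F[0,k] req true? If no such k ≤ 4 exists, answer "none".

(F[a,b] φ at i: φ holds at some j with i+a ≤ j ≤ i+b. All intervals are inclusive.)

3

Scan j = 4,5,… for req:
  j=4: fails
  j=5: fails
  j=6: fails
  j=7: holds
First hit at j=7, so smallest k = 7-4 = 3.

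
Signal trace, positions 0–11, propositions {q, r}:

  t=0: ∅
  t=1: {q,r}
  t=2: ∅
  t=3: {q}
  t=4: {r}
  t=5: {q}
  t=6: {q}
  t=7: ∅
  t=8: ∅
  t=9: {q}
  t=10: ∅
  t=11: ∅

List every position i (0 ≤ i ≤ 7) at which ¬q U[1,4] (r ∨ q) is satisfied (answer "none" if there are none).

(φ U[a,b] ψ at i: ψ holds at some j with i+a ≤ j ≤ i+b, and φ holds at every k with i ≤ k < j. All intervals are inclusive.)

Evaluate at each i in [0,7]:
  i=0: ✓ (rhs at j=1; lhs holds on [0,0])
  i=1: ✗ (lhs fails at k=1 before rhs at j=3)
  i=2: ✓ (rhs at j=3; lhs holds on [2,2])
  i=3: ✗ (lhs fails at k=3 before rhs at j=4)
  i=4: ✓ (rhs at j=5; lhs holds on [4,4])
  i=5: ✗ (lhs fails at k=5 before rhs at j=6)
  i=6: ✗ (lhs fails at k=6 before rhs at j=9)
  i=7: ✓ (rhs at j=9; lhs holds on [7,8])

0, 2, 4, 7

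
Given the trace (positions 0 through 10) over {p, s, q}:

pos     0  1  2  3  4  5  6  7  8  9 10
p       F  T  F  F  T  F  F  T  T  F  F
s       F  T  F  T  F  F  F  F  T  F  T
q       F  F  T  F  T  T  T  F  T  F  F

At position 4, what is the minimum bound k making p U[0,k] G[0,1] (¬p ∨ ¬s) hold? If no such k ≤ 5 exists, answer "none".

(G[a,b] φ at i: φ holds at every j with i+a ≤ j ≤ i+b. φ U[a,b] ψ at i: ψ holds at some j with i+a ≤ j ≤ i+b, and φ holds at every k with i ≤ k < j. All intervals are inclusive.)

Need earliest j ≥ 4 with G[0,1] (¬p ∨ ¬s), and p at every k in [4,j-1].
  j=4: rhs holds (empty prefix). k = 0.

0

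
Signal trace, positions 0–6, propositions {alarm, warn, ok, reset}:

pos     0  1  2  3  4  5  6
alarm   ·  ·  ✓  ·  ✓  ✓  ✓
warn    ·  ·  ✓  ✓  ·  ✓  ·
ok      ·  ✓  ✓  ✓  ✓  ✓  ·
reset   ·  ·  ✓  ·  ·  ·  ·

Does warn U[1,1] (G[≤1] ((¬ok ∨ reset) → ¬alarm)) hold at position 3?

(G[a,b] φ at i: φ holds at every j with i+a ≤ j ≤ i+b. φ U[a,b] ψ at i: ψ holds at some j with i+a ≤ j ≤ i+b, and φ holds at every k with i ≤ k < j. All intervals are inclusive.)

Holds

Need some j in [4,4] with G[≤1] ((¬ok ∨ reset) → ¬alarm), and warn at every k in [3,j-1].
  j=4: G[≤1] ((¬ok ∨ reset) → ¬alarm) holds; warn holds at every k in [3,3] → satisfied.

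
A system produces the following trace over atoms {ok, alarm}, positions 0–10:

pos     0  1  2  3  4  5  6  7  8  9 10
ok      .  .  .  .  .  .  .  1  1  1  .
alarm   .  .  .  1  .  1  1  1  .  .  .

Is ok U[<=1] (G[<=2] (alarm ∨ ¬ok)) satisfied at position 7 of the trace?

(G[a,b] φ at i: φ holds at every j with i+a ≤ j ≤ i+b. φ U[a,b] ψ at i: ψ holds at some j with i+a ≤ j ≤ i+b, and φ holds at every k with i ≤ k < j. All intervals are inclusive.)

Does not hold

Need some j in [7,8] with G[<=2] (alarm ∨ ¬ok), and ok at every k in [7,j-1].
  j=7: G[<=2] (alarm ∨ ¬ok) — fails at 8.
  j=8: G[<=2] (alarm ∨ ¬ok) — fails at 8.
No j in the window works → until fails.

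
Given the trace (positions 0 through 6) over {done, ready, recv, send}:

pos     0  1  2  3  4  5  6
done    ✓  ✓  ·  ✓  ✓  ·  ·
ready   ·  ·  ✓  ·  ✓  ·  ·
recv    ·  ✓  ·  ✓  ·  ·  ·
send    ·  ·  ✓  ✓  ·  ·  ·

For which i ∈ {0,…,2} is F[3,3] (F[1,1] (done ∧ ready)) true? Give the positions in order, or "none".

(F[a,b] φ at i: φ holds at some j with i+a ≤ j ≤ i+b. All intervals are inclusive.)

0

Evaluate at each i in [0,2]:
  i=0: ✓ (witness j=3)
  i=1: ✗ (none in [4,4])
  i=2: ✗ (none in [5,5])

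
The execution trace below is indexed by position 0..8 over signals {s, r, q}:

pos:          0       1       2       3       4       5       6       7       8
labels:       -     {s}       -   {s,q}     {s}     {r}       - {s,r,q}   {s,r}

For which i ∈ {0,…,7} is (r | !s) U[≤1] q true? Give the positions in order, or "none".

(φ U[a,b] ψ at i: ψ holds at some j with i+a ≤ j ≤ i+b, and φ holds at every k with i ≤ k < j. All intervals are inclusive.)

Evaluate at each i in [0,7]:
  i=0: ✗ (no rhs in [0,1])
  i=1: ✗ (no rhs in [1,2])
  i=2: ✓ (rhs at j=3; lhs holds on [2,2])
  i=3: ✓ (rhs at j=3)
  i=4: ✗ (no rhs in [4,5])
  i=5: ✗ (no rhs in [5,6])
  i=6: ✓ (rhs at j=7; lhs holds on [6,6])
  i=7: ✓ (rhs at j=7)

2, 3, 6, 7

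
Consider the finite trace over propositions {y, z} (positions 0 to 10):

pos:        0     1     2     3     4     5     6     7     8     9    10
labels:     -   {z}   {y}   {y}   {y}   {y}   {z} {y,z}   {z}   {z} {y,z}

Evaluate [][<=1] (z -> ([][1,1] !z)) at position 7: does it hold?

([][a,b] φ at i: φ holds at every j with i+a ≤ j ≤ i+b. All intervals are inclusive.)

Does not hold

Check (z -> ([][1,1] !z)) at every j in [7,8]:
  j=7: antecedent true; consequent fails at 8 → ✗
  j=8: antecedent true; consequent fails at 9 → ✗
Fails at j=7 → formula fails.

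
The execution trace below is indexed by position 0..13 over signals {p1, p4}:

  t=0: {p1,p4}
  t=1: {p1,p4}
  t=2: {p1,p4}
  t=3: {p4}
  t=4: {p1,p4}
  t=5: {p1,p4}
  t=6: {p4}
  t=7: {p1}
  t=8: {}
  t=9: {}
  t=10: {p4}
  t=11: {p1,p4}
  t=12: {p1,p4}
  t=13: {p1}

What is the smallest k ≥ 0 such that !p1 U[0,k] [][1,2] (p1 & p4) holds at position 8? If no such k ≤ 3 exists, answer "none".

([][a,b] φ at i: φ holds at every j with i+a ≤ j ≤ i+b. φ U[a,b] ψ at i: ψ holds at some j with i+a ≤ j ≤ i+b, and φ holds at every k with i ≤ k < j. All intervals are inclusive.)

Need earliest j ≥ 8 with [][1,2] (p1 & p4), and !p1 at every k in [8,j-1].
  j=8: rhs fails.
  j=9: rhs fails.
  j=10: rhs holds; lhs holds on [8,9]. k = 2.

2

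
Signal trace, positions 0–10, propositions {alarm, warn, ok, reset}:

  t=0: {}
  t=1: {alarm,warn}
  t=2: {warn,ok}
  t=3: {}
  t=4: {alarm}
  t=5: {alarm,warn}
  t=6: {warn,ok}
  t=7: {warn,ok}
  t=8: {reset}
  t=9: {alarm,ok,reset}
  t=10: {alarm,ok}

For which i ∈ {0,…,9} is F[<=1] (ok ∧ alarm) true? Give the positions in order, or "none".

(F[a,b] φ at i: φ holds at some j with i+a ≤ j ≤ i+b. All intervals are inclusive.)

Evaluate at each i in [0,9]:
  i=0: ✗ (none in [0,1])
  i=1: ✗ (none in [1,2])
  i=2: ✗ (none in [2,3])
  i=3: ✗ (none in [3,4])
  i=4: ✗ (none in [4,5])
  i=5: ✗ (none in [5,6])
  i=6: ✗ (none in [6,7])
  i=7: ✗ (none in [7,8])
  i=8: ✓ (witness j=9)
  i=9: ✓ (witness j=9)

8, 9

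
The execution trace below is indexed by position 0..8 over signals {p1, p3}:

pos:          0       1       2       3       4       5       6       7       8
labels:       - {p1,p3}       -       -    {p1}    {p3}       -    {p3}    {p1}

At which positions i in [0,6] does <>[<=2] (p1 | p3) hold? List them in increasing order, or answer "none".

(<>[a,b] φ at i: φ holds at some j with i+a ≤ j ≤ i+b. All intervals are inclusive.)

0, 1, 2, 3, 4, 5, 6

Evaluate at each i in [0,6]:
  i=0: ✓ (witness j=1)
  i=1: ✓ (witness j=1)
  i=2: ✓ (witness j=4)
  i=3: ✓ (witness j=4)
  i=4: ✓ (witness j=4)
  i=5: ✓ (witness j=5)
  i=6: ✓ (witness j=7)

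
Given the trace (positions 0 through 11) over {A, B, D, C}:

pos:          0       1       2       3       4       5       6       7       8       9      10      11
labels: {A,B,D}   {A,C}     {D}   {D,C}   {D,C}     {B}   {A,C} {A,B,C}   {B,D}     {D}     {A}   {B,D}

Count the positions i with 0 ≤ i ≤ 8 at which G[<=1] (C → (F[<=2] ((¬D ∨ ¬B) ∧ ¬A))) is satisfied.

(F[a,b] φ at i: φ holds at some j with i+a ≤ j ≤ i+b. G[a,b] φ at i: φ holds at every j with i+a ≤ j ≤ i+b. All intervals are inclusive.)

7

Evaluate at each i in [0,8]:
  i=0: ✓ (all of [0,1])
  i=1: ✓ (all of [1,2])
  i=2: ✓ (all of [2,3])
  i=3: ✓ (all of [3,4])
  i=4: ✓ (all of [4,5])
  i=5: ✗ (fails at j=6)
  i=6: ✗ (fails at j=6)
  i=7: ✓ (all of [7,8])
  i=8: ✓ (all of [8,9])
Positions where it holds: {0, 1, 2, 3, 4, 7, 8} → 7.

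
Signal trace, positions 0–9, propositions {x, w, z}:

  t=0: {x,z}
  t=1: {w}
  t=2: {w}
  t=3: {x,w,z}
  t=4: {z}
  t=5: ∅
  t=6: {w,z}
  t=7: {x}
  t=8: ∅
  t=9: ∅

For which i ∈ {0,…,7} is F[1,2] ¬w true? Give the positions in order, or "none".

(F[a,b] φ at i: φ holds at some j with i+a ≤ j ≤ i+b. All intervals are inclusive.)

Evaluate at each i in [0,7]:
  i=0: ✗ (none in [1,2])
  i=1: ✗ (none in [2,3])
  i=2: ✓ (witness j=4)
  i=3: ✓ (witness j=4)
  i=4: ✓ (witness j=5)
  i=5: ✓ (witness j=7)
  i=6: ✓ (witness j=7)
  i=7: ✓ (witness j=8)

2, 3, 4, 5, 6, 7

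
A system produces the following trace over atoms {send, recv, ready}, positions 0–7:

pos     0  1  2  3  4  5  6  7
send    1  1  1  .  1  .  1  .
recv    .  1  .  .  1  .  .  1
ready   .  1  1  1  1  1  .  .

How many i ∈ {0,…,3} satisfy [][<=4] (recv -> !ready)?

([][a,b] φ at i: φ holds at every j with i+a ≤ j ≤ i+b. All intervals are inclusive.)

0

Evaluate at each i in [0,3]:
  i=0: ✗ (fails at j=1)
  i=1: ✗ (fails at j=1)
  i=2: ✗ (fails at j=4)
  i=3: ✗ (fails at j=4)
Positions where it holds: {} → 0.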